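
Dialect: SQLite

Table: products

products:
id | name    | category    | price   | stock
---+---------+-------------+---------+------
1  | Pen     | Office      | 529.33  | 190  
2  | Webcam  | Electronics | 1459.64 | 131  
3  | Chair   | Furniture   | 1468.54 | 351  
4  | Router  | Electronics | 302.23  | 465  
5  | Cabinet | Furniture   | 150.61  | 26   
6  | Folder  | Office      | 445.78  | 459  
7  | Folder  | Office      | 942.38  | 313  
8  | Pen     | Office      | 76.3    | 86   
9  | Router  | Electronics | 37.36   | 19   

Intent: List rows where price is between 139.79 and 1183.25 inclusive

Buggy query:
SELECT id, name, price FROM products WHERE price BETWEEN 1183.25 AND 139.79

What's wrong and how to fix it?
Bug: BETWEEN expects the lower bound first; with 1183.25 AND 139.79 the range is empty

Fix: Swap the bounds so the smaller value comes first

Corrected query:
SELECT id, name, price FROM products WHERE price BETWEEN 139.79 AND 1183.25

Result:
id | name    | price 
---+---------+-------
1  | Pen     | 529.33
4  | Router  | 302.23
5  | Cabinet | 150.61
6  | Folder  | 445.78
7  | Folder  | 942.38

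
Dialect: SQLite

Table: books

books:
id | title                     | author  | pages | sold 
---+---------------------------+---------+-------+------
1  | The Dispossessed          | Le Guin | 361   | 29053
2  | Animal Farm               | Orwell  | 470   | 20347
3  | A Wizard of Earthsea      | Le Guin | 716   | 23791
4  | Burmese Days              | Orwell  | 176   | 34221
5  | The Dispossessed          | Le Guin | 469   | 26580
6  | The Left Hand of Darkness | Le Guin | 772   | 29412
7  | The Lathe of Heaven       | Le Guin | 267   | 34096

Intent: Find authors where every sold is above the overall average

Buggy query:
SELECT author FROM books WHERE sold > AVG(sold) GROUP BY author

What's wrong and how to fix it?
Bug: AVG() is an aggregate; it can't sit directly in WHERE

Fix: Compute the overall average in a scalar subquery and compare each group's MIN against it in HAVING

Corrected query:
SELECT author FROM books GROUP BY author HAVING MIN(sold) > (SELECT AVG(sold) FROM books)

Result:
(no rows)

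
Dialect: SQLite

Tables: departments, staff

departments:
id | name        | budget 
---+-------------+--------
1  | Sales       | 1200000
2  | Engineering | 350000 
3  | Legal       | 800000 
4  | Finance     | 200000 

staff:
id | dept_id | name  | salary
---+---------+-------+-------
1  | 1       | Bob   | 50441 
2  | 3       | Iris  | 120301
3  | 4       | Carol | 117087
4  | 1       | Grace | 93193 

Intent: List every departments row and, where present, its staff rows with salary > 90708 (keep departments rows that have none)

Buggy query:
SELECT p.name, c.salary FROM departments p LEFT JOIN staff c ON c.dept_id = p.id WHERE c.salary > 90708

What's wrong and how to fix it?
Bug: Filtering c.salary in WHERE discards the NULL rows produced by LEFT JOIN, turning it into an inner join

Fix: Move the right-table condition into the ON clause so unmatched parents are kept

Corrected query:
SELECT p.name, c.salary FROM departments p LEFT JOIN staff c ON c.dept_id = p.id AND c.salary > 90708

Result:
name        | salary
------------+-------
Sales       | 93193 
Engineering | NULL  
Legal       | 120301
Finance     | 117087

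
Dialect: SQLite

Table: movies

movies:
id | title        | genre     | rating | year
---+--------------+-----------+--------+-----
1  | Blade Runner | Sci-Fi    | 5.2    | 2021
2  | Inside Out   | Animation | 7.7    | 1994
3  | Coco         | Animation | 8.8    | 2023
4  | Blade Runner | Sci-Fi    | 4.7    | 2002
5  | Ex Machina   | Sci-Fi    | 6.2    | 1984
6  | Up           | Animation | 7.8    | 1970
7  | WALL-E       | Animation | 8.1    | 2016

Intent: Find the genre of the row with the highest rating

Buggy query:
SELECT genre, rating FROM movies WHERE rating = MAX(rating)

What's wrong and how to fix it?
Bug: WHERE is evaluated per row; an aggregate over the whole table isn't defined there

Fix: Wrap MAX in a scalar subquery so WHERE compares against a single value

Corrected query:
SELECT genre, rating FROM movies WHERE rating = (SELECT MAX(rating) FROM movies)

Result:
genre     | rating
----------+-------
Animation | 8.8   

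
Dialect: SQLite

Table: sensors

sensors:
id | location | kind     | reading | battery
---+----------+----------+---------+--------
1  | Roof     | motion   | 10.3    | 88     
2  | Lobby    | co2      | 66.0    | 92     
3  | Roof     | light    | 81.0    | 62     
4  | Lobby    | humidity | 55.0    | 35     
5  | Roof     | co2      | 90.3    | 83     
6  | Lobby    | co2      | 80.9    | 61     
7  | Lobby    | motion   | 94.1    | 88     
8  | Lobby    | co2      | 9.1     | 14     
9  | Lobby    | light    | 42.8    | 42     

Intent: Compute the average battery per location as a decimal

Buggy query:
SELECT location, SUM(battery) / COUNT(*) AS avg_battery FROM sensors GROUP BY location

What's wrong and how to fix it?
Bug: SUM(battery) and COUNT(*) are both integers; the division truncates the fractional part

Fix: Cast one side to REAL so the division keeps the fractional part

Corrected query:
SELECT location, SUM(battery) * 1.0 / COUNT(*) AS avg_battery FROM sensors GROUP BY location

Result:
location | avg_battery
---------+------------
Lobby    | 55.333333  
Roof     | 77.666667  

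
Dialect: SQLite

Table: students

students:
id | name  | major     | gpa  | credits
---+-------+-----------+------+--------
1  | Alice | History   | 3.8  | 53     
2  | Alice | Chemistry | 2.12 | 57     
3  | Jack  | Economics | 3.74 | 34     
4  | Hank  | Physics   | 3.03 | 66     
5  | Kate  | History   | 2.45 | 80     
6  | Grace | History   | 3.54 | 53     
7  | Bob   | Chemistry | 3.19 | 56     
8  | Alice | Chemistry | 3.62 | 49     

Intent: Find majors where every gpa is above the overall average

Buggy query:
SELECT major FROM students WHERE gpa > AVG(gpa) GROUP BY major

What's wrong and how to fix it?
Bug: AVG() is an aggregate; it can't sit directly in WHERE

Fix: Compute the overall average in a scalar subquery and compare each group's MIN against it in HAVING

Corrected query:
SELECT major FROM students GROUP BY major HAVING MIN(gpa) > (SELECT AVG(gpa) FROM students)

Result:
major    
---------
Economics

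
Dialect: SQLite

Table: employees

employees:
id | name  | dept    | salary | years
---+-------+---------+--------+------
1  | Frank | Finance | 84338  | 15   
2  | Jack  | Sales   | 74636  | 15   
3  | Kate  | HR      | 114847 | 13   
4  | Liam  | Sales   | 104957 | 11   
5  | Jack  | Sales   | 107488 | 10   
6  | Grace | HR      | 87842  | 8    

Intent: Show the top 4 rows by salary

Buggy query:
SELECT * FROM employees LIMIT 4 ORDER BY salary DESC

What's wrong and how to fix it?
Bug: ORDER BY cannot follow LIMIT; LIMIT is the final clause

Fix: Sort with ORDER BY, then apply LIMIT

Corrected query:
SELECT * FROM employees ORDER BY salary DESC LIMIT 4

Result:
id | name  | dept  | salary | years
---+-------+-------+--------+------
3  | Kate  | HR    | 114847 | 13   
5  | Jack  | Sales | 107488 | 10   
4  | Liam  | Sales | 104957 | 11   
6  | Grace | HR    | 87842  | 8    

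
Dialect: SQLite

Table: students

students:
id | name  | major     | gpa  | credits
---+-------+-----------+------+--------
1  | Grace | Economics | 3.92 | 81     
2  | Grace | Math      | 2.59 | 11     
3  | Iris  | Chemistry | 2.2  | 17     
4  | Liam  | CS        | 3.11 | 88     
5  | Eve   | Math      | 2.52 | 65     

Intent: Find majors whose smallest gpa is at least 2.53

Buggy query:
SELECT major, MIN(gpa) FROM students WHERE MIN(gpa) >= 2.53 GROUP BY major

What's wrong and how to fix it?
Bug: Aggregates like MIN are computed per group after WHERE runs

Fix: Use HAVING for the per-group MIN condition

Corrected query:
SELECT major, MIN(gpa) FROM students GROUP BY major HAVING MIN(gpa) >= 2.53

Result:
major     | MIN(gpa)
----------+---------
CS        | 3.11    
Economics | 3.92    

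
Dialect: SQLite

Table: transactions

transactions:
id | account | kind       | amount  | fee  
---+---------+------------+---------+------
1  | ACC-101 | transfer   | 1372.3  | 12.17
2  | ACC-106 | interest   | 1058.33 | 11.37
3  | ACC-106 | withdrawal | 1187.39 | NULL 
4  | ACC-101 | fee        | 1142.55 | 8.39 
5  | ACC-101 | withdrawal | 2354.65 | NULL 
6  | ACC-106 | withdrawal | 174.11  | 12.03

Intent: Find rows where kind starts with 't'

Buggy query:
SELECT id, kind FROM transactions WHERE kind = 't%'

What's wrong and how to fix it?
Bug: Wildcards only work with LIKE; '=' treats '%' as a literal character

Fix: Replace '=' with LIKE so 't%' is treated as a pattern

Corrected query:
SELECT id, kind FROM transactions WHERE kind LIKE 't%'

Result:
id | kind    
---+---------
1  | transfer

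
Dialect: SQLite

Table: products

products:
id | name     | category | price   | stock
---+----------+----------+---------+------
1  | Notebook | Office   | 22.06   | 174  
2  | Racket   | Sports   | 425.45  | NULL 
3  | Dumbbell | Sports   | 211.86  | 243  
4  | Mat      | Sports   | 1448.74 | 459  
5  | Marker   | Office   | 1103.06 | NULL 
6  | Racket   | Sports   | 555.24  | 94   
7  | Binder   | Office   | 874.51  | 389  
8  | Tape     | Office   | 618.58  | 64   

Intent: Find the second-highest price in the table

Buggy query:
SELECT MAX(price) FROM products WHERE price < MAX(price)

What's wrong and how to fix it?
Bug: MAX(price) on the right of the comparison is an aggregate-in-WHERE error

Fix: Compute the overall MAX in a subquery, then take MAX of rows below it

Corrected query:
SELECT MAX(price) FROM products WHERE price < (SELECT MAX(price) FROM products)

Result:
MAX(price)
----------
1103.06   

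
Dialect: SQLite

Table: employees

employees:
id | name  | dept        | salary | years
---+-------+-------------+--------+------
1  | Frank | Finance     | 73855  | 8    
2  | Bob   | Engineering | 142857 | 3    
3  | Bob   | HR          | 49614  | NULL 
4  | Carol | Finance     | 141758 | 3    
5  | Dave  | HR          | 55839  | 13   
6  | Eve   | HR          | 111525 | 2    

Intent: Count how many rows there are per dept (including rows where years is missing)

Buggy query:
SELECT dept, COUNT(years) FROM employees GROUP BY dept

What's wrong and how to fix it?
Bug: COUNT(column) counts non-NULL values only; rows with NULL years aren't counted

Fix: Replace COUNT(years) with COUNT(*)

Corrected query:
SELECT dept, COUNT(*) FROM employees GROUP BY dept

Result:
dept        | COUNT(*)
------------+---------
Engineering | 1       
Finance     | 2       
HR          | 3       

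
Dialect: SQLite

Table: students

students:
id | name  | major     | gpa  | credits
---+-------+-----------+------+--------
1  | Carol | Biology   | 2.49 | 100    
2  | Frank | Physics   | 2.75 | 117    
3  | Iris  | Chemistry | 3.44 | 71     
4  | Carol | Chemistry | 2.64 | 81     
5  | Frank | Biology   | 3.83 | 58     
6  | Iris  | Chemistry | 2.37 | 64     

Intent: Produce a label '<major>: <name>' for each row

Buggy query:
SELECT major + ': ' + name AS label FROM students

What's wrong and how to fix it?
Bug: '+' is numeric addition; on text columns SQLite converts them to 0 instead of concatenating

Fix: Use the || operator for string concatenation

Corrected query:
SELECT major || ': ' || name AS label FROM students

Result:
label           
----------------
Biology: Carol  
Physics: Frank  
Chemistry: Iris 
Chemistry: Carol
Biology: Frank  
Chemistry: Iris 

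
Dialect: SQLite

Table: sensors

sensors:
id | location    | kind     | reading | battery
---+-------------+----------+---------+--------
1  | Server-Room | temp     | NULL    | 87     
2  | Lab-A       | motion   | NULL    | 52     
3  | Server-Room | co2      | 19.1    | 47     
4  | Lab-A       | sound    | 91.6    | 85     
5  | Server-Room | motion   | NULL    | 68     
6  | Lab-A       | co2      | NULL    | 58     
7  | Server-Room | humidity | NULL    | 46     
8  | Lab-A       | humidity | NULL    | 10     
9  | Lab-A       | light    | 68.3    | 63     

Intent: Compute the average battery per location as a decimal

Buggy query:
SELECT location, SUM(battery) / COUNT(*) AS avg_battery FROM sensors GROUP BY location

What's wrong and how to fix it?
Bug: SUM(battery) and COUNT(*) are both integers; the division truncates the fractional part

Fix: Cast one side to REAL so the division keeps the fractional part

Corrected query:
SELECT location, SUM(battery) * 1.0 / COUNT(*) AS avg_battery FROM sensors GROUP BY location

Result:
location    | avg_battery
------------+------------
Lab-A       | 53.6       
Server-Room | 62         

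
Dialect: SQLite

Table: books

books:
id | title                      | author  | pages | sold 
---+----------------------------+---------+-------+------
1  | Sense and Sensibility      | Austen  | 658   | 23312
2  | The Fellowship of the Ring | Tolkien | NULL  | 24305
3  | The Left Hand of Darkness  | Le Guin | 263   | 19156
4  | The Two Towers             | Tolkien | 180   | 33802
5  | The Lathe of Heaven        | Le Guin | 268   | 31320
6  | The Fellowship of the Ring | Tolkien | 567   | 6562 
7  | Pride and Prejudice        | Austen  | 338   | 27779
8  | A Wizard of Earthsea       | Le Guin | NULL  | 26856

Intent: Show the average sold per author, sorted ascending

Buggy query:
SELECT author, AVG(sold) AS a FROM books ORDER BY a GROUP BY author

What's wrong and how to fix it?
Bug: GROUP BY must precede ORDER BY

Fix: Move ORDER BY to the end, after GROUP BY

Corrected query:
SELECT author, AVG(sold) AS a FROM books GROUP BY author ORDER BY a

Result:
author  | a           
--------+-------------
Tolkien | 21556.333333
Austen  | 25545.5     
Le Guin | 25777.333333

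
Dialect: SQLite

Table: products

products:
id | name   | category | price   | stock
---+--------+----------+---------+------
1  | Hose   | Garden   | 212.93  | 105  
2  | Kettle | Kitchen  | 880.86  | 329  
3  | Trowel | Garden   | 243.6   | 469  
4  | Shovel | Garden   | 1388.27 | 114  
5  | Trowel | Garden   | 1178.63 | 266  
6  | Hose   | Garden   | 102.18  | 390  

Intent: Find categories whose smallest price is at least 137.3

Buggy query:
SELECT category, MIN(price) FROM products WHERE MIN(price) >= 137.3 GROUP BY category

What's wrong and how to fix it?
Bug: Aggregates like MIN are computed per group after WHERE runs

Fix: Replace WHERE with HAVING after the GROUP BY

Corrected query:
SELECT category, MIN(price) FROM products GROUP BY category HAVING MIN(price) >= 137.3

Result:
category | MIN(price)
---------+-----------
Kitchen  | 880.86    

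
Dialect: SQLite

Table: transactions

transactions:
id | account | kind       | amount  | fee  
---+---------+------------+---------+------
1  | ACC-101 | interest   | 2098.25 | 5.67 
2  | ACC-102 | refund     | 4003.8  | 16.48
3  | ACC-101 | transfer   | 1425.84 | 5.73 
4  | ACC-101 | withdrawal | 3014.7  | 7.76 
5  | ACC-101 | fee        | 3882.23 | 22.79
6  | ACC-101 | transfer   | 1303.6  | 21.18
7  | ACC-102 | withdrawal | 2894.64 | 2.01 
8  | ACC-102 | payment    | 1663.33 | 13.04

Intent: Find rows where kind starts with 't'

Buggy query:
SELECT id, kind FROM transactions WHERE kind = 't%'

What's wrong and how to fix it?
Bug: '=' compares the literal string including the % character; pattern matching needs LIKE

Fix: Replace '=' with LIKE so 't%' is treated as a pattern

Corrected query:
SELECT id, kind FROM transactions WHERE kind LIKE 't%'

Result:
id | kind    
---+---------
3  | transfer
6  | transfer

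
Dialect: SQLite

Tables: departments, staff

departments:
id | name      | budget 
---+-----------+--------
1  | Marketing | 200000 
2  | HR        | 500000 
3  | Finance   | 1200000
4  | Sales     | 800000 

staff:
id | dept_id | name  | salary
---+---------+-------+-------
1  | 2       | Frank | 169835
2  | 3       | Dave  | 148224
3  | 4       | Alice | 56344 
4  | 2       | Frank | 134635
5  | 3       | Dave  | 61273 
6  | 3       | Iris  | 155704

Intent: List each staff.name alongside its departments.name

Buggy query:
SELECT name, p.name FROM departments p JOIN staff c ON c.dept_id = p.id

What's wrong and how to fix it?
Bug: Both tables have a 'name' column; the unqualified reference is ambiguous

Fix: Qualify the column with its table alias (c.name)

Corrected query:
SELECT c.name, p.name FROM departments p JOIN staff c ON c.dept_id = p.id

Result:
name  | name   
------+--------
Frank | HR     
Dave  | Finance
Alice | Sales  
Frank | HR     
Dave  | Finance
Iris  | Finance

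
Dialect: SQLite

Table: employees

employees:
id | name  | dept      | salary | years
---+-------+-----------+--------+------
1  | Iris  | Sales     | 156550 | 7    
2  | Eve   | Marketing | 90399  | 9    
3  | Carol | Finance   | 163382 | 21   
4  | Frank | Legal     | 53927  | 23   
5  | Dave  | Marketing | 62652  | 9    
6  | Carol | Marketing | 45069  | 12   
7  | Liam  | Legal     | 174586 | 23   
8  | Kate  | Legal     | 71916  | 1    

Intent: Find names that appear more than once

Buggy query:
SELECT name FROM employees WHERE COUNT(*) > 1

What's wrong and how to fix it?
Bug: COUNT(*) is an aggregate and cannot be used in WHERE

Fix: GROUP BY name, then filter groups with HAVING COUNT(*) > 1

Corrected query:
SELECT name FROM employees GROUP BY name HAVING COUNT(*) > 1

Result:
name 
-----
Carol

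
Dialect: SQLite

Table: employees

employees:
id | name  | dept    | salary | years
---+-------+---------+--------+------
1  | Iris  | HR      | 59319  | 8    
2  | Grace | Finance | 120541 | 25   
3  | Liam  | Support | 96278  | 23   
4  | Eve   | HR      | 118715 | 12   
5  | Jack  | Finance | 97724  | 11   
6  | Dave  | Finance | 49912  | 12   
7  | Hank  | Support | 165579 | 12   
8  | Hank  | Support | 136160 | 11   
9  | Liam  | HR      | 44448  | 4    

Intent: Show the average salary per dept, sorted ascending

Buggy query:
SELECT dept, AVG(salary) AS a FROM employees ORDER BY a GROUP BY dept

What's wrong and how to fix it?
Bug: GROUP BY must precede ORDER BY

Fix: Move ORDER BY to the end, after GROUP BY

Corrected query:
SELECT dept, AVG(salary) AS a FROM employees GROUP BY dept ORDER BY a

Result:
dept    | a            
--------+--------------
HR      | 74160.666667 
Finance | 89392.333333 
Support | 132672.333333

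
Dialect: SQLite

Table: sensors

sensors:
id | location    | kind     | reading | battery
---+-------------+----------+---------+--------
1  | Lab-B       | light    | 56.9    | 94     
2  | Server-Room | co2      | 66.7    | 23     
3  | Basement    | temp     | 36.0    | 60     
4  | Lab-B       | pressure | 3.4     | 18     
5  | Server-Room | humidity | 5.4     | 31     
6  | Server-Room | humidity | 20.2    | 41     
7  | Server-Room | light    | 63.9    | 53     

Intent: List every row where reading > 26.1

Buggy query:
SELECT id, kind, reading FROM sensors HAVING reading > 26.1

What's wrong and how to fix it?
Bug: HAVING filters the output of aggregation, but this query has no GROUP BY and no aggregate functions, so SQLite rejects it (HAVING clause on a non-aggregate query); the condition here is per row

Fix: Replace HAVING with WHERE since the condition applies to individual rows

Corrected query:
SELECT id, kind, reading FROM sensors WHERE reading > 26.1

Result:
id | kind  | reading
---+-------+--------
1  | light | 56.9   
2  | co2   | 66.7   
3  | temp  | 36     
7  | light | 63.9   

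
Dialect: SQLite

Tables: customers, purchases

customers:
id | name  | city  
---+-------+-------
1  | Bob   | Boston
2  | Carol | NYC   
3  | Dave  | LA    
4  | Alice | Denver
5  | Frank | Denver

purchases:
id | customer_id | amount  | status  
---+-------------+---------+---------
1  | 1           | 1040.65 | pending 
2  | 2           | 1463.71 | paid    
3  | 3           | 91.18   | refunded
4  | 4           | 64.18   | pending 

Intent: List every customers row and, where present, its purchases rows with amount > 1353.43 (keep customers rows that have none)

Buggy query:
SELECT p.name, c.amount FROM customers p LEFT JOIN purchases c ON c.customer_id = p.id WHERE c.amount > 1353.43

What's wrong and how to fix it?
Bug: Filtering c.amount in WHERE discards the NULL rows produced by LEFT JOIN, turning it into an inner join

Fix: Move the right-table condition into the ON clause so unmatched parents are kept

Corrected query:
SELECT p.name, c.amount FROM customers p LEFT JOIN purchases c ON c.customer_id = p.id AND c.amount > 1353.43

Result:
name  | amount 
------+--------
Bob   | NULL   
Carol | 1463.71
Dave  | NULL   
Alice | NULL   
Frank | NULL   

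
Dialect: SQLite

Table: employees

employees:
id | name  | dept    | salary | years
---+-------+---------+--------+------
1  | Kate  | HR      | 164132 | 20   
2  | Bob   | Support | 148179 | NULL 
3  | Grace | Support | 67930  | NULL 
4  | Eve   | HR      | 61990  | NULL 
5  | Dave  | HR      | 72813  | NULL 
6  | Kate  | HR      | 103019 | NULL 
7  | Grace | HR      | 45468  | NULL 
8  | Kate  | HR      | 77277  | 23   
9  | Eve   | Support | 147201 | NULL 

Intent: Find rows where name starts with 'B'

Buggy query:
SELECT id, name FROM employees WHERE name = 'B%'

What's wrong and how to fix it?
Bug: Wildcards only work with LIKE; '=' treats '%' as a literal character

Fix: Use LIKE for wildcard pattern matching

Corrected query:
SELECT id, name FROM employees WHERE name LIKE 'B%'

Result:
id | name
---+-----
2  | Bob 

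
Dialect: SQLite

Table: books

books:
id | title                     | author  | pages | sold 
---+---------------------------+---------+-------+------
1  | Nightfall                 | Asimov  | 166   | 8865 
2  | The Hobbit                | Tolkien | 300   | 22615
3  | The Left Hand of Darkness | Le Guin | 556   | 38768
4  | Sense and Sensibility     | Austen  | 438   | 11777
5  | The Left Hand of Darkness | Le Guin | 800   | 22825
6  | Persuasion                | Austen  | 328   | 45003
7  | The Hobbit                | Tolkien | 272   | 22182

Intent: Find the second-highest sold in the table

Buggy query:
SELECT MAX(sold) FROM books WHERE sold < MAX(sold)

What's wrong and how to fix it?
Bug: MAX(sold) on the right of the comparison is an aggregate-in-WHERE error

Fix: Put the inner MAX in a scalar subquery

Corrected query:
SELECT MAX(sold) FROM books WHERE sold < (SELECT MAX(sold) FROM books)

Result:
MAX(sold)
---------
38768    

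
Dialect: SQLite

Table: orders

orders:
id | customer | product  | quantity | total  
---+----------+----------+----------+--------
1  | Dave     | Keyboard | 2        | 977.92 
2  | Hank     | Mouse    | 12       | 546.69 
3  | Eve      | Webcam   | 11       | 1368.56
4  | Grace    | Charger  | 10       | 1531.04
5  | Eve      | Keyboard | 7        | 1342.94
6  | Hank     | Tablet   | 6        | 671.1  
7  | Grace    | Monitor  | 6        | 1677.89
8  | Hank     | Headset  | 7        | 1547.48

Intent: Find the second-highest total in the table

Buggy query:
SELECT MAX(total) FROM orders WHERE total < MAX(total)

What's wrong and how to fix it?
Bug: The inner MAX is an aggregate inside WHERE, which is not allowed

Fix: Put the inner MAX in a scalar subquery

Corrected query:
SELECT MAX(total) FROM orders WHERE total < (SELECT MAX(total) FROM orders)

Result:
MAX(total)
----------
1547.48   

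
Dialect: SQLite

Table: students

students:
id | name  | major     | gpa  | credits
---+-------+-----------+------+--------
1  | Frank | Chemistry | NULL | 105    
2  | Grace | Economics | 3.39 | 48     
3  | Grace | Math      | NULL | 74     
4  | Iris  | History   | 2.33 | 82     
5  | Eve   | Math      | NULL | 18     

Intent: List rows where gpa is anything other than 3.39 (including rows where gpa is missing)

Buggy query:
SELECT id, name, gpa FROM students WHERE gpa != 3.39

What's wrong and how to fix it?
Bug: Inequality against NULL is unknown, not true; rows with NULL are dropped

Fix: Add an explicit OR gpa IS NULL to include the missing-value rows

Corrected query:
SELECT id, name, gpa FROM students WHERE gpa != 3.39 OR gpa IS NULL

Result:
id | name  | gpa 
---+-------+-----
1  | Frank | NULL
3  | Grace | NULL
4  | Iris  | 2.33
5  | Eve   | NULL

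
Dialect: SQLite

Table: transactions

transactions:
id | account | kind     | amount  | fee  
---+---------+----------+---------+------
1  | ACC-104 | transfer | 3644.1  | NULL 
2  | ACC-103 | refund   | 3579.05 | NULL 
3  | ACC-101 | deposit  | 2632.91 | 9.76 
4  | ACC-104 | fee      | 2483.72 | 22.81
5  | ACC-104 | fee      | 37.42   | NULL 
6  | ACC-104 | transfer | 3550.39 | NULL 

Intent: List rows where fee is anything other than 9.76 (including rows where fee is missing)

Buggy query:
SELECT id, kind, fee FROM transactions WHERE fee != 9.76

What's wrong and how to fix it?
Bug: Inequality against NULL is unknown, not true; rows with NULL are dropped

Fix: Add an explicit OR fee IS NULL to include the missing-value rows

Corrected query:
SELECT id, kind, fee FROM transactions WHERE fee != 9.76 OR fee IS NULL

Result:
id | kind     | fee  
---+----------+------
1  | transfer | NULL 
2  | refund   | NULL 
4  | fee      | 22.81
5  | fee      | NULL 
6  | transfer | NULL 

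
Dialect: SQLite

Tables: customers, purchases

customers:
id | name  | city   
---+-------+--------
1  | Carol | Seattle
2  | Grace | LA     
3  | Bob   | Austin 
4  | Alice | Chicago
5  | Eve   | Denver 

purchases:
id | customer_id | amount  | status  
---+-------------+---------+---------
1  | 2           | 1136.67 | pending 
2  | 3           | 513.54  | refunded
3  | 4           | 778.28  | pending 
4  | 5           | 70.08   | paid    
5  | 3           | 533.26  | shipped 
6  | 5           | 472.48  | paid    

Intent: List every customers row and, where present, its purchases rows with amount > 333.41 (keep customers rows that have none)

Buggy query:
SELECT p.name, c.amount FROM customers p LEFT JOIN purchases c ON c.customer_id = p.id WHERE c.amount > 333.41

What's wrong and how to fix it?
Bug: Filtering c.amount in WHERE discards the NULL rows produced by LEFT JOIN, turning it into an inner join

Fix: Put 'c.amount > 333.41' in the JOIN's ON clause instead of WHERE

Corrected query:
SELECT p.name, c.amount FROM customers p LEFT JOIN purchases c ON c.customer_id = p.id AND c.amount > 333.41

Result:
name  | amount 
------+--------
Carol | NULL   
Grace | 1136.67
Bob   | 513.54 
Bob   | 533.26 
Alice | 778.28 
Eve   | 472.48 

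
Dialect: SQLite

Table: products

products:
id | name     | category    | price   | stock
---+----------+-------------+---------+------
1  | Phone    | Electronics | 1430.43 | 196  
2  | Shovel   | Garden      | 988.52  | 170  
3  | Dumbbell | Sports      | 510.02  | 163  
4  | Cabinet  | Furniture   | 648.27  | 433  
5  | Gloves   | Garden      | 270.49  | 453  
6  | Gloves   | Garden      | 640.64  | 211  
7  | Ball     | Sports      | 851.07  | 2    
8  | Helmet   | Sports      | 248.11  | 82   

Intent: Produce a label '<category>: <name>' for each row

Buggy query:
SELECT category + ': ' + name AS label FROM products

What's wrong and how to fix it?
Bug: '+' is numeric addition; on text columns SQLite converts them to 0 instead of concatenating

Fix: Use the || operator for string concatenation

Corrected query:
SELECT category || ': ' || name AS label FROM products

Result:
label             
------------------
Electronics: Phone
Garden: Shovel    
Sports: Dumbbell  
Furniture: Cabinet
Garden: Gloves    
Garden: Gloves    
Sports: Ball      
Sports: Helmet    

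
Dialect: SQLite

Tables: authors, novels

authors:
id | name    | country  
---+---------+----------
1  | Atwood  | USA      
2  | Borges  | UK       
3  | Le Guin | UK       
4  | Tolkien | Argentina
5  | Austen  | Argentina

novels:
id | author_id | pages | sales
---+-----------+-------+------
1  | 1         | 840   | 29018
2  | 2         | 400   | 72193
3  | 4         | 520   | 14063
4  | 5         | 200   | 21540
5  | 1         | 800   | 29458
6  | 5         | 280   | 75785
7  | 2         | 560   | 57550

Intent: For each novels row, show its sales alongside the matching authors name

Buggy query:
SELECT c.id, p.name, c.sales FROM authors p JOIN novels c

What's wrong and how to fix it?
Bug: JOIN with no ON clause produces a cartesian product; every novels row pairs with every authors row

Fix: Add ON c.author_id = p.id to the JOIN

Corrected query:
SELECT c.id, p.name, c.sales FROM authors p JOIN novels c ON c.author_id = p.id

Result:
id | name    | sales
---+---------+------
1  | Atwood  | 29018
2  | Borges  | 72193
3  | Tolkien | 14063
4  | Austen  | 21540
5  | Atwood  | 29458
6  | Austen  | 75785
7  | Borges  | 57550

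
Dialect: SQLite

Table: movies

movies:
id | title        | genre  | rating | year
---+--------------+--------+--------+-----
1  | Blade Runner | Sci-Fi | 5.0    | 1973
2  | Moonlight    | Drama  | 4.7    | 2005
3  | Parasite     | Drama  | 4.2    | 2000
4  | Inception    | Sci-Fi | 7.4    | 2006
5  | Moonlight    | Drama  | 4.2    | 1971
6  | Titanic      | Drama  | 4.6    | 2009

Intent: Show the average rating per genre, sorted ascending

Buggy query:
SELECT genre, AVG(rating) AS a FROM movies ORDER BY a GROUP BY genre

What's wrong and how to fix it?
Bug: ORDER BY appears before GROUP BY; SQL clause order requires GROUP BY first

Fix: Move ORDER BY to the end, after GROUP BY

Corrected query:
SELECT genre, AVG(rating) AS a FROM movies GROUP BY genre ORDER BY a

Result:
genre  | a    
-------+------
Drama  | 4.425
Sci-Fi | 6.2  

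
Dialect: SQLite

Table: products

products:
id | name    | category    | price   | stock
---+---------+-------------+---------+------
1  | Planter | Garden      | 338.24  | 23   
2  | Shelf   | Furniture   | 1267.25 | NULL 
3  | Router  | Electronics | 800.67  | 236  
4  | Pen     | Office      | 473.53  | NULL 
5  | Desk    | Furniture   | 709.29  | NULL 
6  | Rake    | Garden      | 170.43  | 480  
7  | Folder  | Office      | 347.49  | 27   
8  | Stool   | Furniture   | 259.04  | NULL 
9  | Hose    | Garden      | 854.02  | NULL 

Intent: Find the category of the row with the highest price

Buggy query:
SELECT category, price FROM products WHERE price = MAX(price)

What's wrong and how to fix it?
Bug: MAX(price) is an aggregate and cannot be used directly in WHERE

Fix: Wrap MAX in a scalar subquery so WHERE compares against a single value

Corrected query:
SELECT category, price FROM products WHERE price = (SELECT MAX(price) FROM products)

Result:
category  | price  
----------+--------
Furniture | 1267.25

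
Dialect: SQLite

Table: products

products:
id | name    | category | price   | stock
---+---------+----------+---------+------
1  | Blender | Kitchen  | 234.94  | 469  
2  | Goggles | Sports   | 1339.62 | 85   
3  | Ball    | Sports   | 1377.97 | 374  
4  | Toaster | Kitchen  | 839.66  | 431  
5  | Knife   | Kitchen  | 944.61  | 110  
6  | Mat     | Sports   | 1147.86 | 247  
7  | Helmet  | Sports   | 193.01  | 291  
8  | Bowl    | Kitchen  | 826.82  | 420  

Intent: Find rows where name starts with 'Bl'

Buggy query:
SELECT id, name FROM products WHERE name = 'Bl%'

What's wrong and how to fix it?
Bug: Wildcards only work with LIKE; '=' treats '%' as a literal character

Fix: Replace '=' with LIKE so 'Bl%' is treated as a pattern

Corrected query:
SELECT id, name FROM products WHERE name LIKE 'Bl%'

Result:
id | name   
---+--------
1  | Blender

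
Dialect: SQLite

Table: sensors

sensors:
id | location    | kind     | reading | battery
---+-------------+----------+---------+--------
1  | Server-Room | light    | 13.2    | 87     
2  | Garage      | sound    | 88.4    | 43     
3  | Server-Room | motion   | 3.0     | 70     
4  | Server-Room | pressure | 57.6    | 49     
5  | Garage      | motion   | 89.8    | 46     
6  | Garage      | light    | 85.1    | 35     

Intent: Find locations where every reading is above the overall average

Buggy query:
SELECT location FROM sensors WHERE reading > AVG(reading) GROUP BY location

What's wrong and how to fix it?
Bug: AVG() is an aggregate; it can't sit directly in WHERE

Fix: Compute the overall average in a scalar subquery and compare each group's MIN against it in HAVING

Corrected query:
SELECT location FROM sensors GROUP BY location HAVING MIN(reading) > (SELECT AVG(reading) FROM sensors)

Result:
location
--------
Garage  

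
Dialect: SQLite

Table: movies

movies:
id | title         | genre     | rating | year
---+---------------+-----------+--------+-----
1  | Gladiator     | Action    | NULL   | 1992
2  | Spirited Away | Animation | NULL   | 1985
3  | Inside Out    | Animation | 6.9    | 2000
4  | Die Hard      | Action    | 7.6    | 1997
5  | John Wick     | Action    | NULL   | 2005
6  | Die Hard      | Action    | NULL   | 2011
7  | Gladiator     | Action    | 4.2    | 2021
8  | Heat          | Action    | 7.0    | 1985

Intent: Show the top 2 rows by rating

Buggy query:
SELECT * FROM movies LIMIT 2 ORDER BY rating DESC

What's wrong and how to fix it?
Bug: LIMIT must come after ORDER BY

Fix: Swap the clauses: ORDER BY first, then LIMIT

Corrected query:
SELECT * FROM movies ORDER BY rating DESC LIMIT 2

Result:
id | title    | genre  | rating | year
---+----------+--------+--------+-----
4  | Die Hard | Action | 7.6    | 1997
8  | Heat     | Action | 7      | 1985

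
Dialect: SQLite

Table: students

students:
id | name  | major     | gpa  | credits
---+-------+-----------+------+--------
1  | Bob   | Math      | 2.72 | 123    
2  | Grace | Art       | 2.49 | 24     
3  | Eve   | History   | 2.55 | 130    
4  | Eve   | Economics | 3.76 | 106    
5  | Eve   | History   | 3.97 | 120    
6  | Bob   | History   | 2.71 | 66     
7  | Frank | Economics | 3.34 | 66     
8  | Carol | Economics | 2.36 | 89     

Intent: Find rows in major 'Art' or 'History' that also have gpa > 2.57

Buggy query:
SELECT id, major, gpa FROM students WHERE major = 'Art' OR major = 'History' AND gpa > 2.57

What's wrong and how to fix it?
Bug: AND binds tighter than OR, so this parses as major = 'Art' OR (major = 'History' AND gpa > 2.57)

Fix: Add parentheses around the OR so the AND applies to both alternatives

Corrected query:
SELECT id, major, gpa FROM students WHERE (major = 'Art' OR major = 'History') AND gpa > 2.57

Result:
id | major   | gpa 
---+---------+-----
5  | History | 3.97
6  | History | 2.71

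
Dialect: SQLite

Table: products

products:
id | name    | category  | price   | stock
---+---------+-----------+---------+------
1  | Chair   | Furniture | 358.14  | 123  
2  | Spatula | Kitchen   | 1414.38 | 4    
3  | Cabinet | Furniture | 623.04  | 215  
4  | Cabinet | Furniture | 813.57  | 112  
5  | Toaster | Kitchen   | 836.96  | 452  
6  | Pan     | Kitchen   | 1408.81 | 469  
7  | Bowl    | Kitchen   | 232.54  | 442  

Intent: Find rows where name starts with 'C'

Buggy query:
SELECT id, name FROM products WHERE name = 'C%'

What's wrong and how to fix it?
Bug: '=' compares the literal string including the % character; pattern matching needs LIKE

Fix: Use LIKE for wildcard pattern matching

Corrected query:
SELECT id, name FROM products WHERE name LIKE 'C%'

Result:
id | name   
---+--------
1  | Chair  
3  | Cabinet
4  | Cabinet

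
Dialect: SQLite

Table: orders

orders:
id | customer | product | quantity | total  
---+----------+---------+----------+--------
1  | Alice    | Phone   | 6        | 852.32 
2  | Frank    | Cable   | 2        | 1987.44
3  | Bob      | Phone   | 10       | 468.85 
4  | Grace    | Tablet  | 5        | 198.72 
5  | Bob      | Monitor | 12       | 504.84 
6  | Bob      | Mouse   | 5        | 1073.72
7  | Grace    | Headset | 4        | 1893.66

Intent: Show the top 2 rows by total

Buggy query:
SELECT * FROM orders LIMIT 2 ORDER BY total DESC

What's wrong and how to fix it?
Bug: ORDER BY cannot follow LIMIT; LIMIT is the final clause

Fix: Sort with ORDER BY, then apply LIMIT

Corrected query:
SELECT * FROM orders ORDER BY total DESC LIMIT 2

Result:
id | customer | product | quantity | total  
---+----------+---------+----------+--------
2  | Frank    | Cable   | 2        | 1987.44
7  | Grace    | Headset | 4        | 1893.66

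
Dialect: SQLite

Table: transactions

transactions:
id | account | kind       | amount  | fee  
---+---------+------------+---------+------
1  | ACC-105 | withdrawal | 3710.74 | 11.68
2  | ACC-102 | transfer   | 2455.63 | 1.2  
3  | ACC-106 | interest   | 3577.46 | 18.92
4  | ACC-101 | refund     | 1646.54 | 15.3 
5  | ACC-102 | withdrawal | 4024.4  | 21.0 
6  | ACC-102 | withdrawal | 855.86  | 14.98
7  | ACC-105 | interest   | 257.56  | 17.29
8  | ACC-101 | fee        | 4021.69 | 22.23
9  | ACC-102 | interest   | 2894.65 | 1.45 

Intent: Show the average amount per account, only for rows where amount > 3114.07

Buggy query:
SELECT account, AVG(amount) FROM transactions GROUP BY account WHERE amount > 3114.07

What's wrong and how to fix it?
Bug: Row-level WHERE must come before GROUP BY in the clause order

Fix: Move the WHERE clause before GROUP BY

Corrected query:
SELECT account, AVG(amount) FROM transactions WHERE amount > 3114.07 GROUP BY account

Result:
account | AVG(amount)
--------+------------
ACC-101 | 4021.69    
ACC-102 | 4024.4     
ACC-105 | 3710.74    
ACC-106 | 3577.46    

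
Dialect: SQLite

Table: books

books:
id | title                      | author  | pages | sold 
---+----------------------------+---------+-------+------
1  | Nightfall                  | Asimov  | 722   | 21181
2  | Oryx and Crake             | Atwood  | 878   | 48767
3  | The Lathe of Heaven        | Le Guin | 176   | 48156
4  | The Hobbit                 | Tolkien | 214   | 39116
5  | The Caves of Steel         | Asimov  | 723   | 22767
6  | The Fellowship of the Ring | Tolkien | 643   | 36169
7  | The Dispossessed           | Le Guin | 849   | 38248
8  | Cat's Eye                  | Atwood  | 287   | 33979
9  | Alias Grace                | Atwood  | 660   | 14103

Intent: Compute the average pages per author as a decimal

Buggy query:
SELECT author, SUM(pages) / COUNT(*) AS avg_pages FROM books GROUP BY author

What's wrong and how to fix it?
Bug: Both operands are integers, so '/' performs integer division and truncates

Fix: Cast one side to REAL so the division keeps the fractional part

Corrected query:
SELECT author, SUM(pages) * 1.0 / COUNT(*) AS avg_pages FROM books GROUP BY author

Result:
author  | avg_pages 
--------+-----------
Asimov  | 722.5     
Atwood  | 608.333333
Le Guin | 512.5     
Tolkien | 428.5     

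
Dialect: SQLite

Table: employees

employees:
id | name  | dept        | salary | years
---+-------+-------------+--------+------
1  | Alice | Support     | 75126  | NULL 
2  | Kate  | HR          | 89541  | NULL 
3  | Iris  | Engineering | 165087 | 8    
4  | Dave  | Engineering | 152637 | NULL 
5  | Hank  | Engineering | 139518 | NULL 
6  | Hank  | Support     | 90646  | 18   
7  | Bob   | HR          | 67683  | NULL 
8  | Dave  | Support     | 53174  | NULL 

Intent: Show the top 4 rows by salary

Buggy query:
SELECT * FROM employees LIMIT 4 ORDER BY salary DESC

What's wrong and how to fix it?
Bug: ORDER BY cannot follow LIMIT; LIMIT is the final clause

Fix: Sort with ORDER BY, then apply LIMIT

Corrected query:
SELECT * FROM employees ORDER BY salary DESC LIMIT 4

Result:
id | name | dept        | salary | years
---+------+-------------+--------+------
3  | Iris | Engineering | 165087 | 8    
4  | Dave | Engineering | 152637 | NULL 
5  | Hank | Engineering | 139518 | NULL 
6  | Hank | Support     | 90646  | 18   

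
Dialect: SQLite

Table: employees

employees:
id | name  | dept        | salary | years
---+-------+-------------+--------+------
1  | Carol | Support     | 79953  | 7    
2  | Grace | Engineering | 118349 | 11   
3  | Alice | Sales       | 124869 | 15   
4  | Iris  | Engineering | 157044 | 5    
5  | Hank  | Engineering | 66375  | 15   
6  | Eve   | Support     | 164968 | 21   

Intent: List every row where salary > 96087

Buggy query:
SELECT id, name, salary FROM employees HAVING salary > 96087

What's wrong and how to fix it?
Bug: HAVING filters the output of aggregation, but this query has no GROUP BY and no aggregate functions, so SQLite rejects it (HAVING clause on a non-aggregate query); the condition here is per row

Fix: Use WHERE for row-level filtering

Corrected query:
SELECT id, name, salary FROM employees WHERE salary > 96087

Result:
id | name  | salary
---+-------+-------
2  | Grace | 118349
3  | Alice | 124869
4  | Iris  | 157044
6  | Eve   | 164968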